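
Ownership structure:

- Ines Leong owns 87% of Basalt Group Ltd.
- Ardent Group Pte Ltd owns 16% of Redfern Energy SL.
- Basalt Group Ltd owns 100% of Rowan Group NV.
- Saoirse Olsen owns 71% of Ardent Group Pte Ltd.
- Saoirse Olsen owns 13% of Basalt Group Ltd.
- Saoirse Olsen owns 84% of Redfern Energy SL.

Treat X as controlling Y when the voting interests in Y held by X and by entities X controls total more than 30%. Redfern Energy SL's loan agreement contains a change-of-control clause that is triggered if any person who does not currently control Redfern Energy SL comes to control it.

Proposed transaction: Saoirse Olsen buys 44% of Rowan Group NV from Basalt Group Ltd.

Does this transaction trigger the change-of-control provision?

The purchase adds only to Saoirse's holdings (Basalt's stake shrinks), so Saoirse is the only person who could newly come to control Redfern.
Saoirse holds 71% of Ardent, so Saoirse controls Ardent.
Saoirse and Ardent together hold 84% + 16% = 100% of Redfern, so Saoirse controls Redfern.
So Saoirse already controls Redfern before the transaction.
After the purchase, Saoirse holds 44% of Rowan directly, and Basalt's stake falls to 56%.
Saoirse controlled Redfern already, so this is not a new person acquiring control; every other person's position is unchanged or reduced.
No new person acquires control, so the clause is not triggered.

No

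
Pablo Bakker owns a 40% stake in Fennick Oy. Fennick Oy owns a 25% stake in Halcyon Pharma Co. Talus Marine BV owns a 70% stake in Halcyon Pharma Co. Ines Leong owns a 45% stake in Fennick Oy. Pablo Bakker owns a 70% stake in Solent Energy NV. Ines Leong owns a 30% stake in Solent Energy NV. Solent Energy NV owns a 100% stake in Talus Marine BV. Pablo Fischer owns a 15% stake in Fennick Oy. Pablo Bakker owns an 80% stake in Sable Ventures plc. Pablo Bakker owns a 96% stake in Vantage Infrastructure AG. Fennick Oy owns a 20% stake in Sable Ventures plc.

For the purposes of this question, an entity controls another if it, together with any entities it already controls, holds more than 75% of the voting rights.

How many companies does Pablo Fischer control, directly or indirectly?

Pablo Fischer's largest direct stake is 15% in Fennick, which does not meet the threshold.
Pablo Fischer controls 0 companies.

0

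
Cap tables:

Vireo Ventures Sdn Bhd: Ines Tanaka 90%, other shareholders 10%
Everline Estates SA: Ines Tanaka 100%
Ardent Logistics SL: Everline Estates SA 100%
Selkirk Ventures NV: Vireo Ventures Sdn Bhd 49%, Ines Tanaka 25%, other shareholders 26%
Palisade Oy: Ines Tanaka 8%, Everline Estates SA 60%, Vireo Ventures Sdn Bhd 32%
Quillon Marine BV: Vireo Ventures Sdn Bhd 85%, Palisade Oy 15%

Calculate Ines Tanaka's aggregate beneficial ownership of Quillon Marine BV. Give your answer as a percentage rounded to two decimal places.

Ines reaches Quillon along 4 paths.
Via Vireo: 90% × 85% = 76.5%.
Via Palisade: 8% × 15% = 1.2%.
Via Everline → Palisade: 100% × 60% × 15% = 9%.
Via Vireo → Palisade: 90% × 32% × 15% = 4.32%.
Total: 76.5% + 1.2% + 9% + 4.32% = 91.02%.

91.02%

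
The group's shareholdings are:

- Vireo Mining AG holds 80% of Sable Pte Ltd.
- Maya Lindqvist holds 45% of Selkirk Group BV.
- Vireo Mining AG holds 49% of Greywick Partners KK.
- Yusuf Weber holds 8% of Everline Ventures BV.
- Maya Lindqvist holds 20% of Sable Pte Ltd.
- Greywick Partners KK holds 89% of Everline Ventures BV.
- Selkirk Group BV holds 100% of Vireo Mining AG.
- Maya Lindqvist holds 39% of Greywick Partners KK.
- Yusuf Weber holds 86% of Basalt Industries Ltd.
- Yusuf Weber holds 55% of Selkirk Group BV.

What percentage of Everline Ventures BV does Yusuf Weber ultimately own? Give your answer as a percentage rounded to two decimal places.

31.99%

Yusuf reaches Everline along 2 paths.
Via Selkirk → Vireo → Greywick: 55% × 100% × 49% × 89% = 23.9855%.
Direct stake: 8% = 8%.
Total: 23.9855% + 8% = 31.9855%.
Rounded: 31.99%.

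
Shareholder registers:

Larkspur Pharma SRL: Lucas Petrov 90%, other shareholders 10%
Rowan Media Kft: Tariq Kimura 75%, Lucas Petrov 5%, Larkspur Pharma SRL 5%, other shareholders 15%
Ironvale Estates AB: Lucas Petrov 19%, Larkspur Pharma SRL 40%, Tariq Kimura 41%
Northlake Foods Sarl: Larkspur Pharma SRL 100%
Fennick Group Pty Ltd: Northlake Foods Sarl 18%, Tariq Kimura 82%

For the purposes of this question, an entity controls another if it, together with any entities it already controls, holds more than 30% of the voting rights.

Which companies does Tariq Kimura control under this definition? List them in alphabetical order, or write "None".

Tariq holds 75% of Rowan, so Tariq controls Rowan.
Tariq holds 41% of Ironvale, so Tariq controls Ironvale.
Tariq holds 82% of Fennick, so Tariq controls Fennick.
No other company's threshold is met.

Fennick Group Pty Ltd, Ironvale Estates AB, Rowan Media Kft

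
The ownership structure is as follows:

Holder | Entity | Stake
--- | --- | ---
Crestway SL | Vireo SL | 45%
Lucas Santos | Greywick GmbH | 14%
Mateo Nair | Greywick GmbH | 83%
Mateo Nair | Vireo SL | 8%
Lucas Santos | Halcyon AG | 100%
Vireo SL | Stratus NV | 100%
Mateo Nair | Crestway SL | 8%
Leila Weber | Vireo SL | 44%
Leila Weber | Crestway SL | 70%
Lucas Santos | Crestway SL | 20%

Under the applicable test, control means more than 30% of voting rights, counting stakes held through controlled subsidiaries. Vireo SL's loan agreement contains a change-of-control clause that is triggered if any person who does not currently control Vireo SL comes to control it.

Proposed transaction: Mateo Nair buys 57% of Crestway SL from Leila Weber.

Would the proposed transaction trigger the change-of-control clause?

The purchase adds only to Mateo's holdings (Leila's stake shrinks), so Mateo is the only person who could newly come to control Vireo.
Mateo holds 83% of Greywick, so Mateo controls Greywick.
In Vireo, Mateo's side holds only 8%, not > 30%.
So before the transaction, Mateo does not control Vireo.
After the purchase, Mateo's direct stake in Crestway rises to 8% + 57% = 65%, and Leila's stake falls to 13%.
Mateo holds 65% of Crestway, so Mateo controls Crestway.
Crestway and Mateo together hold 45% + 8% = 53% of Vireo, so Mateo controls Vireo.
Mateo did not control Vireo before and does after, so the clause is triggered.

Yes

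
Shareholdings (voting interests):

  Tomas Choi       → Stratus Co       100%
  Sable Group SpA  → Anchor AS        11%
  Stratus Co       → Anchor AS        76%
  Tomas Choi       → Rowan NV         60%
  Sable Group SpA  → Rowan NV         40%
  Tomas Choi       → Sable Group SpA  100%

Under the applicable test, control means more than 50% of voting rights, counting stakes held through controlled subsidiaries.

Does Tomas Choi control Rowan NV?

Tomas holds 100% of Sable, so Tomas controls Sable.
Tomas and Sable together hold 60% + 40% = 100% of Rowan, so Tomas controls Rowan.

Yes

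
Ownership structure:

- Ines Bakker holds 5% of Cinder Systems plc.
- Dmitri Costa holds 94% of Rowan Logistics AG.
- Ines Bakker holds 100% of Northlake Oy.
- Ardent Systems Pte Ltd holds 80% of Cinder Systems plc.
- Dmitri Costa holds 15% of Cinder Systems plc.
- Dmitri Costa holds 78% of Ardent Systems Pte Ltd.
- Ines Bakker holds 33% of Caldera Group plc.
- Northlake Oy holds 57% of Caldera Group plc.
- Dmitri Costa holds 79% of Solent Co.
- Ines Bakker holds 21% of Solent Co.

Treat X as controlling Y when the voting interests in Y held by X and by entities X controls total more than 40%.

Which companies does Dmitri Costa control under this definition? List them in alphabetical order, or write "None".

Ardent Systems Pte Ltd, Cinder Systems plc, Rowan Logistics AG, Solent Co

Dmitri holds 78% of Ardent, so Dmitri controls Ardent.
Dmitri and Ardent together hold 15% + 80% = 95% of Cinder, so Dmitri controls Cinder.
Dmitri holds 79% of Solent, so Dmitri controls Solent.
Dmitri holds 94% of Rowan, so Dmitri controls Rowan.
No other company's threshold is met.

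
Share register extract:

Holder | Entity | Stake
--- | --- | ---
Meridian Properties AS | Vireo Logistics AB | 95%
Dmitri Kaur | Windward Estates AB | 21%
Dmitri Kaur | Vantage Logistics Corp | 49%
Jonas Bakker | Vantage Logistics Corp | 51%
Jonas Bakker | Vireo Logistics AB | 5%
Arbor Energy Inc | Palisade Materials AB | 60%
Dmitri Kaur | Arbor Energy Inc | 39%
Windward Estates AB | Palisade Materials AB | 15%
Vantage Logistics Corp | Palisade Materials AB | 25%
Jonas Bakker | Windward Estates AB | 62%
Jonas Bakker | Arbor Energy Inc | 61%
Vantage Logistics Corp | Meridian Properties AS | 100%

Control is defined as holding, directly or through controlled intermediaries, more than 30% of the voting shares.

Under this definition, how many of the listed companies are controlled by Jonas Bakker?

6

Jonas holds 61% of Arbor, so Jonas controls Arbor.
Jonas holds 51% of Vantage, so Jonas controls Vantage.
Jonas holds 62% of Windward, so Jonas controls Windward.
Vantage holds 100% of Meridian, so Jonas controls Meridian.
Windward and Vantage and Arbor together hold 15% + 25% + 60% = 100% of Palisade, so Jonas controls Palisade.
Meridian and Jonas together hold 95% + 5% = 100% of Vireo, so Jonas controls Vireo.
Jonas controls 6 companies.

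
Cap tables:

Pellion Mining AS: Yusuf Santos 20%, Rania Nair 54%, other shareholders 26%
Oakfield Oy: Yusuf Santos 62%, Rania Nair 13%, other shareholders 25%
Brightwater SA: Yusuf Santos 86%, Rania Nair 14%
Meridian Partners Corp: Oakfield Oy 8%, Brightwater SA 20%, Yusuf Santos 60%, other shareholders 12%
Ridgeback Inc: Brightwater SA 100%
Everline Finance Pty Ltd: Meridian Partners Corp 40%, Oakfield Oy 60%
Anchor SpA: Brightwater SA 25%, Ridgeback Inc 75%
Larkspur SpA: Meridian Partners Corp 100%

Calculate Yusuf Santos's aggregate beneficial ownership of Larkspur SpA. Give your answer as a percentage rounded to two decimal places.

82.16%

Yusuf reaches Larkspur along 3 paths.
Via Oakfield → Meridian: 62% × 8% × 100% = 4.96%.
Via Brightwater → Meridian: 86% × 20% × 100% = 17.2%.
Via Meridian: 60% × 100% = 60%.
Total: 4.96% + 17.2% + 60% = 82.16%.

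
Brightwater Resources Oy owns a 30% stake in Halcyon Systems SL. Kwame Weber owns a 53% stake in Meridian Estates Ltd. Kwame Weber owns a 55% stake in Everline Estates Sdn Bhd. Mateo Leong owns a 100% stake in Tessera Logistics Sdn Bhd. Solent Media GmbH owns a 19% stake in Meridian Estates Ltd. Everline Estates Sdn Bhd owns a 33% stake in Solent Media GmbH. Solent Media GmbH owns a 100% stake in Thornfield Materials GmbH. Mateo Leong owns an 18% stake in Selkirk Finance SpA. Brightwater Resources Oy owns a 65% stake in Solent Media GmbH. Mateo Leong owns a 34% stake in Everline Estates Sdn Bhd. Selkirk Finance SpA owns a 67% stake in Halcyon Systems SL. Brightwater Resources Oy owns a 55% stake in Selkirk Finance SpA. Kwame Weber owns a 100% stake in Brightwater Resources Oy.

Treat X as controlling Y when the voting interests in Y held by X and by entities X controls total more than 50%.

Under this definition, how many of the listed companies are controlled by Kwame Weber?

7

Kwame holds 55% of Everline, so Kwame controls Everline.
Kwame holds 100% of Brightwater, so Kwame controls Brightwater.
Brightwater holds 55% of Selkirk, so Kwame controls Selkirk.
Brightwater and Everline together hold 65% + 33% = 98% of Solent, so Kwame controls Solent.
Kwame and Solent together hold 53% + 19% = 72% of Meridian, so Kwame controls Meridian.
Solent holds 100% of Thornfield, so Kwame controls Thornfield.
Selkirk and Brightwater together hold 67% + 30% = 97% of Halcyon, so Kwame controls Halcyon.
No other company's threshold is met.
Kwame controls 7 companies.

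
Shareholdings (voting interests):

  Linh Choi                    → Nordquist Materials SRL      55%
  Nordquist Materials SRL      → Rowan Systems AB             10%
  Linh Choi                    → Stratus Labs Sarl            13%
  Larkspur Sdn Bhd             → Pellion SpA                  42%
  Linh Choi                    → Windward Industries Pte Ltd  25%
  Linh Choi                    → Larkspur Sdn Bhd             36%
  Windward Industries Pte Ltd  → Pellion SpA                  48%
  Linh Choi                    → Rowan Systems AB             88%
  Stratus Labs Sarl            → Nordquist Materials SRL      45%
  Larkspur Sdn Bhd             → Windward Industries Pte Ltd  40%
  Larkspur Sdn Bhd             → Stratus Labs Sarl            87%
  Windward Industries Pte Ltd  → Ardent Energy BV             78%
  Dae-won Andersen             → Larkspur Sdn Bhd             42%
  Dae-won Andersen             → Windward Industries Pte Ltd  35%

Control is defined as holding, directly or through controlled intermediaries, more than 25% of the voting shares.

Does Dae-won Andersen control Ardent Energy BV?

Dae-won holds 42% of Larkspur, so Dae-won controls Larkspur.
Dae-won and Larkspur together hold 35% + 40% = 75% of Windward, so Dae-won controls Windward.
Windward holds 78% of Ardent, so Dae-won controls Ardent.

Yes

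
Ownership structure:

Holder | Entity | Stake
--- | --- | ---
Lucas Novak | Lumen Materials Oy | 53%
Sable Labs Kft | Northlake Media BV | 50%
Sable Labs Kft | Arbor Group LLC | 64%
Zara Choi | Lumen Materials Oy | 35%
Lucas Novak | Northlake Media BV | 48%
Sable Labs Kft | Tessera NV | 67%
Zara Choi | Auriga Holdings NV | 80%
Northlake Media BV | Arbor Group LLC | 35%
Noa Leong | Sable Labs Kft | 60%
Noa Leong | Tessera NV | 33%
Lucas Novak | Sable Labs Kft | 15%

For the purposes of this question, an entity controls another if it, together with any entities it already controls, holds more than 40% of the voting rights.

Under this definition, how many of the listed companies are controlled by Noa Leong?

Noa holds 60% of Sable, so Noa controls Sable.
Sable holds 50% of Northlake, so Noa controls Northlake.
Sable and Noa together hold 67% + 33% = 100% of Tessera, so Noa controls Tessera.
Northlake and Sable together hold 35% + 64% = 99% of Arbor, so Noa controls Arbor.
No other company's threshold is met.
Noa controls 4 companies.

4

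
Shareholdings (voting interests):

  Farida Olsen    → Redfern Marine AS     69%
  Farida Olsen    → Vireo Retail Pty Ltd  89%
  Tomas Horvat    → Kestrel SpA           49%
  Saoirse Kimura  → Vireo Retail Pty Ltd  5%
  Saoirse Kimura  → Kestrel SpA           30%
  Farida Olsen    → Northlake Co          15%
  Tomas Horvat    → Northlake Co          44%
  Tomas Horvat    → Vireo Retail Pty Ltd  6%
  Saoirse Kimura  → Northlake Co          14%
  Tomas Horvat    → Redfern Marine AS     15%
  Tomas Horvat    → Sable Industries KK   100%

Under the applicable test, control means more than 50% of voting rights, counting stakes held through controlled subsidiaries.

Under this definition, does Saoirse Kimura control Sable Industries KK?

Saoirse's largest direct stake is 30% in Kestrel, which does not meet the threshold, so Saoirse controls no company.
Neither Saoirse nor any entity Saoirse controls holds any voting interest in Sable.
So Saoirse does not control Sable.

No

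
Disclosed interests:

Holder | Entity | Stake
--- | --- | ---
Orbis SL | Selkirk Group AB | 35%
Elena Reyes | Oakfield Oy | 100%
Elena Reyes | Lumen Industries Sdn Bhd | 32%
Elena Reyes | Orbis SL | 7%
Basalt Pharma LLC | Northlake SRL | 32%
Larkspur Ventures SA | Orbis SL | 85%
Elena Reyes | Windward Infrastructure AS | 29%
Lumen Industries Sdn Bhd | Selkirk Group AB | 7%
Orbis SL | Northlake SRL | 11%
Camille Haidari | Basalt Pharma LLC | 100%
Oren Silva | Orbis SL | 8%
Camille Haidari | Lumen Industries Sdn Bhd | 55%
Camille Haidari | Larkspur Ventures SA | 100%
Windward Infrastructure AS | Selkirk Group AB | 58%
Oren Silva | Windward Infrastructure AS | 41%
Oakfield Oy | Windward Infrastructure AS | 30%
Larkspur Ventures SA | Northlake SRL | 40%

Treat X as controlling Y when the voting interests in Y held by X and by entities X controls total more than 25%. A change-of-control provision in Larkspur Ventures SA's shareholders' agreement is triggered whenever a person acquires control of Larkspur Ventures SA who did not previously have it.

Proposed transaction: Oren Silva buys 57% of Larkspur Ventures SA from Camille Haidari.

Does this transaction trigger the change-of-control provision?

The purchase adds only to Oren's holdings (Camille's stake shrinks), so Oren is the only person who could newly come to control Larkspur.
Oren holds 41% of Windward, so Oren controls Windward.
Windward holds 58% of Selkirk, so Oren controls Selkirk.
Neither Oren nor any entity Oren controls holds any voting interest in Larkspur.
So before the transaction, Oren does not control Larkspur.
After the purchase, Oren holds 57% of Larkspur directly, and Camille's stake falls to 43%.
Oren holds 57% of Larkspur, so Oren controls Larkspur.
Oren did not control Larkspur before and does after, so the clause is triggered.

Yes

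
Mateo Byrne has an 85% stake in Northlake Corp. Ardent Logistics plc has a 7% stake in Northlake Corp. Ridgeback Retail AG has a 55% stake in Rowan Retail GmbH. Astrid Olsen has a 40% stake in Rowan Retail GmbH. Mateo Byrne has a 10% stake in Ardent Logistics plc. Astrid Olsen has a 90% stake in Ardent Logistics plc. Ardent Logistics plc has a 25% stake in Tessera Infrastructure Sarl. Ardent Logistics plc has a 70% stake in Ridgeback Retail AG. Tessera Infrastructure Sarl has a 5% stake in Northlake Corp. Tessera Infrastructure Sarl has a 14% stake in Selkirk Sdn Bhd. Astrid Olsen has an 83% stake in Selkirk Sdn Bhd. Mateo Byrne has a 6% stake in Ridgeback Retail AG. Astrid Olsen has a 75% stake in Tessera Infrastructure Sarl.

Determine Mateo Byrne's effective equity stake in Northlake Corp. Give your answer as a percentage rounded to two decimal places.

85.83%

Mateo reaches Northlake along 3 paths.
Via Ardent: 10% × 7% = 0.7%.
Via Ardent → Tessera: 10% × 25% × 5% = 0.125%.
Direct stake: 85% = 85%.
Total: 0.7% + 0.125% + 85% = 85.825%.
Rounded: 85.83%.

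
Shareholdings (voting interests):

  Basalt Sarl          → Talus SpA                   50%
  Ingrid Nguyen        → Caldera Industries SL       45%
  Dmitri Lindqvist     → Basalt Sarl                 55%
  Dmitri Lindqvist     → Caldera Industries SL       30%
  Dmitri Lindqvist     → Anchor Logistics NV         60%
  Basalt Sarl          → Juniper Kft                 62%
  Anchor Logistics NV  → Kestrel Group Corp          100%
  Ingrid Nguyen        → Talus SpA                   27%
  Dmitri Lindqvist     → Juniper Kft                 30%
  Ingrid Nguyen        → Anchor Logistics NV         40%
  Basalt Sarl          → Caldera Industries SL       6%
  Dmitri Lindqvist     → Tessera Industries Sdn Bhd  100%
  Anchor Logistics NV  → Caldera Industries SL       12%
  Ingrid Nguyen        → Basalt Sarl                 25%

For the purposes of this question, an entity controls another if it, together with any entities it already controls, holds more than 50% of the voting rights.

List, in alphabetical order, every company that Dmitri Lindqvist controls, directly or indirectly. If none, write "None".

Dmitri holds 55% of Basalt, so Dmitri controls Basalt.
Dmitri holds 60% of Anchor, so Dmitri controls Anchor.
Basalt and Dmitri together hold 62% + 30% = 92% of Juniper, so Dmitri controls Juniper.
Dmitri holds 100% of Tessera, so Dmitri controls Tessera.
Anchor holds 100% of Kestrel, so Dmitri controls Kestrel.
No other company's threshold is met.

Anchor Logistics NV, Basalt Sarl, Juniper Kft, Kestrel Group Corp, Tessera Industries Sdn Bhd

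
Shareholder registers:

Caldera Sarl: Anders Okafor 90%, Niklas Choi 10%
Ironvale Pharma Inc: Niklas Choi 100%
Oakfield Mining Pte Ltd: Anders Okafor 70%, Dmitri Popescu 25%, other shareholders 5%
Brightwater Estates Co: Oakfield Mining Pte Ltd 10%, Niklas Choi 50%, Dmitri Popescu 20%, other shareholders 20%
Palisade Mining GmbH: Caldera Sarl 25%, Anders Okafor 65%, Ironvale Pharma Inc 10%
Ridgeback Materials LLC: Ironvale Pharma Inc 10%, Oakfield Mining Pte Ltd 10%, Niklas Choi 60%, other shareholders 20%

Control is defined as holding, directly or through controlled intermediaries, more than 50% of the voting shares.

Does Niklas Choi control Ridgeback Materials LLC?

Niklas holds 100% of Ironvale, so Niklas controls Ironvale.
Ironvale and Niklas together hold 10% + 60% = 70% of Ridgeback, so Niklas controls Ridgeback.

Yes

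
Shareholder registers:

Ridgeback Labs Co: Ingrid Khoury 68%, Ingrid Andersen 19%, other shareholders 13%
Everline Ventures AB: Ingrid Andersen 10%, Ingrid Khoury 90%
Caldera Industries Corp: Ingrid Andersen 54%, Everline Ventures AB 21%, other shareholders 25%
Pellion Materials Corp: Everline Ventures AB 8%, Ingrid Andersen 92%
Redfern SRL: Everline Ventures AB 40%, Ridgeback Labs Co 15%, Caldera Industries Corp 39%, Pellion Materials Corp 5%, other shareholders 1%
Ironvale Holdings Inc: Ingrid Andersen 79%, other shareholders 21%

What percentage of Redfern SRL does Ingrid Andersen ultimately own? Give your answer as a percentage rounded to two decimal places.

33.37%

Ingrid Andersen reaches Redfern along 6 paths.
Via Everline: 10% × 40% = 4%.
Via Ridgeback: 19% × 15% = 2.85%.
Via Caldera: 54% × 39% = 21.06%.
Via Everline → Caldera: 10% × 21% × 39% = 0.819%.
Via Everline → Pellion: 10% × 8% × 5% = 0.04%.
Via Pellion: 92% × 5% = 4.6%.
Total: 4% + 2.85% + 21.06% + 0.819% + 0.04% + 4.6% = 33.369%.
Rounded: 33.37%.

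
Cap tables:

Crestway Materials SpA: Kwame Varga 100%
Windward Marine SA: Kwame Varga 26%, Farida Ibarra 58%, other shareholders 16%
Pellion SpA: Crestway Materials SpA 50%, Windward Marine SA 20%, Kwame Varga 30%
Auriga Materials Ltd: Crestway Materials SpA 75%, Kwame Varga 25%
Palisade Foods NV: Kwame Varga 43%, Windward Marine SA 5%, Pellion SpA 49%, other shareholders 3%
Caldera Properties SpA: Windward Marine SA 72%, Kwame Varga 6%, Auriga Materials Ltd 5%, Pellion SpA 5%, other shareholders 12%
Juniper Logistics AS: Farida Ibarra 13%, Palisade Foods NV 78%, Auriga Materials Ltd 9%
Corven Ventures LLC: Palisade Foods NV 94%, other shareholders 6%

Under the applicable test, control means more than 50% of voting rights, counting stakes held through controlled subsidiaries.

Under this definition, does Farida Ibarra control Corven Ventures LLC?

Farida holds 58% of Windward, so Farida controls Windward.
Windward holds 72% of Caldera, so Farida controls Caldera.
Neither Farida nor any entity Farida controls holds any voting interest in Corven.
So Farida does not control Corven.

No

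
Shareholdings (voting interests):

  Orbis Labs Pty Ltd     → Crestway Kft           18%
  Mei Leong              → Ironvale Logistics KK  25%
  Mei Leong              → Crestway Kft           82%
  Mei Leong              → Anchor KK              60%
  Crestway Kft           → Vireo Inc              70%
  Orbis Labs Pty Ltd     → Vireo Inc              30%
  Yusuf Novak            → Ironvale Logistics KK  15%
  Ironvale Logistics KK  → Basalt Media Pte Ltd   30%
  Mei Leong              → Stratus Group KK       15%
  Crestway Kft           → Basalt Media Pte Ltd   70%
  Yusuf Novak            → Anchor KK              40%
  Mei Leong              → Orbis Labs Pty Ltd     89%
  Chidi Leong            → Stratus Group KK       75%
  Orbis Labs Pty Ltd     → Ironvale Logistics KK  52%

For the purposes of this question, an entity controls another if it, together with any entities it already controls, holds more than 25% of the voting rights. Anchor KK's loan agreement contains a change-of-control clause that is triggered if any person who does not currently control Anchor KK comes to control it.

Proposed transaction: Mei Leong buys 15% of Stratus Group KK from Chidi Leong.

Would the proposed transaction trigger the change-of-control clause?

No

The purchase adds only to Mei's holdings (Chidi's stake shrinks), so Mei is the only person who could newly come to control Anchor.
Mei holds 60% of Anchor, so Mei controls Anchor.
So Mei already controls Anchor before the transaction.
After the purchase, Mei's direct stake in Stratus rises to 15% + 15% = 30%, and Chidi's stake falls to 60%.
Mei controlled Anchor already, so this is not a new person acquiring control; every other person's position is unchanged or reduced.
No new person acquires control, so the clause is not triggered.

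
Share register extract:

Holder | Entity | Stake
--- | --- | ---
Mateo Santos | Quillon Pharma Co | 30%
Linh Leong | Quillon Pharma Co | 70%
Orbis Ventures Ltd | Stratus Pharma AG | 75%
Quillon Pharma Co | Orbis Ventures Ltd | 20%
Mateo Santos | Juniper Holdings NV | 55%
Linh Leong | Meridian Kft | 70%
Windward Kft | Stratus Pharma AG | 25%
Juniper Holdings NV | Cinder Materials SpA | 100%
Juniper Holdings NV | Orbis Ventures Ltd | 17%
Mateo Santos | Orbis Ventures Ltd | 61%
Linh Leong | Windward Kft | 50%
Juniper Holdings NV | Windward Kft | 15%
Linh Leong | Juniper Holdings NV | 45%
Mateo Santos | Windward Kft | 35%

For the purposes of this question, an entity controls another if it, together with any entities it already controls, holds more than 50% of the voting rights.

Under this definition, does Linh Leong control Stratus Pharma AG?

No

Linh holds 70% of Quillon, so Linh controls Quillon.
Linh holds 70% of Meridian, so Linh controls Meridian.
Neither Linh nor any entity Linh controls holds any voting interest in Stratus.
So Linh does not control Stratus.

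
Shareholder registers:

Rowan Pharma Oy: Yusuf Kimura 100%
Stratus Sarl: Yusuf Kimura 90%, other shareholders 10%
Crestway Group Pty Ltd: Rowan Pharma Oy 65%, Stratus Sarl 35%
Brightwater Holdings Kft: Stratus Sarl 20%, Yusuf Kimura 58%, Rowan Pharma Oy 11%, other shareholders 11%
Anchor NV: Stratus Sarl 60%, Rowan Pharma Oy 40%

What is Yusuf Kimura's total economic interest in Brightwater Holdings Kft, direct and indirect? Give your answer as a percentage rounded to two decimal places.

Yusuf reaches Brightwater along 3 paths.
Via Stratus: 90% × 20% = 18%.
Direct stake: 58% = 58%.
Via Rowan: 100% × 11% = 11%.
Total: 18% + 58% + 11% = 87%.
Rounded: 87.00%.

87.00%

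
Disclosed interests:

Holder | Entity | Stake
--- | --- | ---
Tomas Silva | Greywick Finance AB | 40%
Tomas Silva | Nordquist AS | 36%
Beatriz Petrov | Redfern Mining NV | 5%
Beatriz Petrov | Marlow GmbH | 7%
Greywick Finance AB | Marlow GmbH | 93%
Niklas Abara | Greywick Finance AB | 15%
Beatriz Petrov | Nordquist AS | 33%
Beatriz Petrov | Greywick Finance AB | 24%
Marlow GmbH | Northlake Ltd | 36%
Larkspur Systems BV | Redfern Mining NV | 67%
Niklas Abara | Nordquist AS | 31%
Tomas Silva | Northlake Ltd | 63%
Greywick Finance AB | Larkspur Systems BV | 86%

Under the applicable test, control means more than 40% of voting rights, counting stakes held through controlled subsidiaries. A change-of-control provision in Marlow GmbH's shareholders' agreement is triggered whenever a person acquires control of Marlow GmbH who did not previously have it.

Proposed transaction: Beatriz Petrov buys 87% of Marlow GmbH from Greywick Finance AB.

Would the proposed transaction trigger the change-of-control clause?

The purchase adds only to Beatriz's holdings (Greywick's stake shrinks), so Beatriz is the only person who could newly come to control Marlow.
Beatriz's largest direct stake is 33% in Nordquist, which does not meet the threshold, so Beatriz controls no company.
In Marlow, Beatriz's side holds only 7%, not > 40%.
So before the transaction, Beatriz does not control Marlow.
After the purchase, Beatriz's direct stake in Marlow rises to 7% + 87% = 94%, and Greywick's stake falls to 6%.
Beatriz holds 94% of Marlow, so Beatriz controls Marlow.
Beatriz did not control Marlow before and does after, so the clause is triggered.

Yes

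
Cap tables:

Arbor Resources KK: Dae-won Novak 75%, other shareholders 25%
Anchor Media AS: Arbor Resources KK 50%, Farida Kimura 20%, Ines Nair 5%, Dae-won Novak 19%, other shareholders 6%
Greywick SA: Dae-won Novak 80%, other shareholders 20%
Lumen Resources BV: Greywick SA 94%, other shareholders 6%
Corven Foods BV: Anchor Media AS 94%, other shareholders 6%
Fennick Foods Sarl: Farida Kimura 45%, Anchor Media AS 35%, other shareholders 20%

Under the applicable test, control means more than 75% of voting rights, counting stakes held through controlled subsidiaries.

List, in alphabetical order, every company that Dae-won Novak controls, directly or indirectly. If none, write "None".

Dae-won holds 80% of Greywick, so Dae-won controls Greywick.
Greywick holds 94% of Lumen, so Dae-won controls Lumen.
No other company's threshold is met.

Greywick SA, Lumen Resources BV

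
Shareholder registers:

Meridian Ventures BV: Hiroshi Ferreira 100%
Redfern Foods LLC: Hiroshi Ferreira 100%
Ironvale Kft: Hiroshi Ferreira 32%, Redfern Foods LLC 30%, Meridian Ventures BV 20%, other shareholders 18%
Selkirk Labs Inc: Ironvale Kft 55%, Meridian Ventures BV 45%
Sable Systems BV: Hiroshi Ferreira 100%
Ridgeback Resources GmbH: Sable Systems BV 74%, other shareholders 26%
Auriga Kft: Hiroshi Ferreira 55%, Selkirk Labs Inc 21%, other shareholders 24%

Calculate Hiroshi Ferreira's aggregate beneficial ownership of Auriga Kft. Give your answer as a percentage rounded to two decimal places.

Hiroshi reaches Auriga along 5 paths.
Direct stake: 55% = 55%.
Via Ironvale → Selkirk: 32% × 55% × 21% = 3.696%.
Via Redfern → Ironvale → Selkirk: 100% × 30% × 55% × 21% = 3.465%.
Via Meridian → Ironvale → Selkirk: 100% × 20% × 55% × 21% = 2.31%.
Via Meridian → Selkirk: 100% × 45% × 21% = 9.45%.
Total: 55% + 3.696% + 3.465% + 2.31% + 9.45% = 73.921%.
Rounded: 73.92%.

73.92%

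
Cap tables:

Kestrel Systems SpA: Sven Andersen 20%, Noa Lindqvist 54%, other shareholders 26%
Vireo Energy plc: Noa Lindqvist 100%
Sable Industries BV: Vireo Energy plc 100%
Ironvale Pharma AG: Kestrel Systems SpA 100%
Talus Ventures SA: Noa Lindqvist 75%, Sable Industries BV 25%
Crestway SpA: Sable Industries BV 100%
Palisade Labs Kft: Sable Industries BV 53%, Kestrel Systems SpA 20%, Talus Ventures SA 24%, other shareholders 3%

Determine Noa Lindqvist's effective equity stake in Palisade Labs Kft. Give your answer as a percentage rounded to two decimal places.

87.80%

Noa reaches Palisade along 4 paths.
Via Vireo → Sable: 100% × 100% × 53% = 53%.
Via Kestrel: 54% × 20% = 10.8%.
Via Talus: 75% × 24% = 18%.
Via Vireo → Sable → Talus: 100% × 100% × 25% × 24% = 6%.
Total: 53% + 10.8% + 18% + 6% = 87.8%.
Rounded: 87.80%.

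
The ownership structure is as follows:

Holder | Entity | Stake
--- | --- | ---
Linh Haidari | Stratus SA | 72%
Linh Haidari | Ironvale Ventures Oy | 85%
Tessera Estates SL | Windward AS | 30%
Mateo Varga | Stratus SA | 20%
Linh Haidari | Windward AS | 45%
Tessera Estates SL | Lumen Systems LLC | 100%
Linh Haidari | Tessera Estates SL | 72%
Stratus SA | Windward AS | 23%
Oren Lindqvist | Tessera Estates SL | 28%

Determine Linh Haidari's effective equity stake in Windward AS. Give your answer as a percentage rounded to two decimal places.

83.16%

Linh reaches Windward along 3 paths.
Via Tessera: 72% × 30% = 21.6%.
Direct stake: 45% = 45%.
Via Stratus: 72% × 23% = 16.56%.
Total: 21.6% + 45% + 16.56% = 83.16%.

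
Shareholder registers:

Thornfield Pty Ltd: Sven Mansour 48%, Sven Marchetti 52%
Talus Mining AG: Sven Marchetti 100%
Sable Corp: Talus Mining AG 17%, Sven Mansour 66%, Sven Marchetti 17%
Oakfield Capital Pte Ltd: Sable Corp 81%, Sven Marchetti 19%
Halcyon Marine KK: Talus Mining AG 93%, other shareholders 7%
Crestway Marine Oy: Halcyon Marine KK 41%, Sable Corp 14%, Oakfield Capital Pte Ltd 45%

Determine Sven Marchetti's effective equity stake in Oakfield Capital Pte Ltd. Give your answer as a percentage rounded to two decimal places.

Sven Marchetti reaches Oakfield along 3 paths.
Via Talus → Sable: 100% × 17% × 81% = 13.77%.
Via Sable: 17% × 81% = 13.77%.
Direct stake: 19% = 19%.
Total: 13.77% + 13.77% + 19% = 46.54%.

46.54%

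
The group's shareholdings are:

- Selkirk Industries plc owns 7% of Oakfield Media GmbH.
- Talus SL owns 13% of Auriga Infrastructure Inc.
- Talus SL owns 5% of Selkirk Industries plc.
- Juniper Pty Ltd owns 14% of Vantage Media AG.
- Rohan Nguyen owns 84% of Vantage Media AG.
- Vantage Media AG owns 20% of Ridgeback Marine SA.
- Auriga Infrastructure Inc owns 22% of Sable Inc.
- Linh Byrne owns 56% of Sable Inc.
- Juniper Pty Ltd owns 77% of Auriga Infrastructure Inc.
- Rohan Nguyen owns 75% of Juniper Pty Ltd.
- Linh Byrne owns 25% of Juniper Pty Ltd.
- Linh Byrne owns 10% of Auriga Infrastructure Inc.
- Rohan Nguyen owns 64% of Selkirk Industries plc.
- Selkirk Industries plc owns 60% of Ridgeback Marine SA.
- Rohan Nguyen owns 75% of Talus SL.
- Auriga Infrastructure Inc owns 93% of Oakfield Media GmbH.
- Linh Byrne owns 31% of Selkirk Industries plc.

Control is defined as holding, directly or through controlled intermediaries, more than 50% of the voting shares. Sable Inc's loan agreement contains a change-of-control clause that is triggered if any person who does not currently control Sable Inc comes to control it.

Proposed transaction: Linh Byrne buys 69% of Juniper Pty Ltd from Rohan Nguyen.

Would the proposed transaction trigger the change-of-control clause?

No

The purchase adds only to Linh's holdings (Rohan's stake shrinks), so Linh is the only person who could newly come to control Sable.
Linh holds 56% of Sable, so Linh controls Sable.
So Linh already controls Sable before the transaction.
After the purchase, Linh's direct stake in Juniper rises to 25% + 69% = 94%, and Rohan's stake falls to 6%.
Linh controlled Sable already, so this is not a new person acquiring control; every other person's position is unchanged or reduced.
No new person acquires control, so the clause is not triggered.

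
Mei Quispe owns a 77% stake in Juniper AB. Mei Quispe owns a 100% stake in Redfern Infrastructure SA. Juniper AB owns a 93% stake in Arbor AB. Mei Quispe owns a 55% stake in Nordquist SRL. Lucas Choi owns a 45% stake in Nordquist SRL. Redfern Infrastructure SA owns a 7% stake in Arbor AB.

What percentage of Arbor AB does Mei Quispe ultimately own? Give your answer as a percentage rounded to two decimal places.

78.61%

Mei reaches Arbor along 2 paths.
Via Redfern: 100% × 7% = 7%.
Via Juniper: 77% × 93% = 71.61%.
Total: 7% + 71.61% = 78.61%.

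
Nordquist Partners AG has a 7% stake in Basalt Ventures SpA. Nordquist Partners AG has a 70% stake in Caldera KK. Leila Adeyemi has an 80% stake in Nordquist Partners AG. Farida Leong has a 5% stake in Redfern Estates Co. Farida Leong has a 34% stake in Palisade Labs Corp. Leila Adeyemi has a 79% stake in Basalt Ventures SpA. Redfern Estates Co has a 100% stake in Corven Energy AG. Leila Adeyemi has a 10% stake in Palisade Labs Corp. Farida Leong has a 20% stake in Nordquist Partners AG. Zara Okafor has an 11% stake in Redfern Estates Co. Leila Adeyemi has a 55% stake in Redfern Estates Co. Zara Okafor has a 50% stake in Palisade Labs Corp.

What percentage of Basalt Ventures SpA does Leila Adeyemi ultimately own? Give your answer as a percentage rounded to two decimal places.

84.60%

Leila reaches Basalt along 2 paths.
Direct stake: 79% = 79%.
Via Nordquist: 80% × 7% = 5.6%.
Total: 79% + 5.6% = 84.6%.
Rounded: 84.60%.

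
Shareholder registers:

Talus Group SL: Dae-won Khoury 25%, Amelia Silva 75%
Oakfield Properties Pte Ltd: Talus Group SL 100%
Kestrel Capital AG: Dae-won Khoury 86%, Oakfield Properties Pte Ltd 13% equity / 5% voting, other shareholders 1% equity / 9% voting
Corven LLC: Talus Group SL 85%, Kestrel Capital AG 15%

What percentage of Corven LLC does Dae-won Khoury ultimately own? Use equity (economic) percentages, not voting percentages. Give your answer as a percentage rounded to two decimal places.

Dae-won reaches Corven along 3 paths.
Via Talus: 25% × 85% = 21.25%.
Via Kestrel: 86% × 15% = 12.9%.
Via Talus → Oakfield → Kestrel: 25% × 100% × 13% × 15% = 0.4875%.
Total: 21.25% + 12.9% + 0.4875% = 34.6375%.
Rounded: 34.64%.

34.64%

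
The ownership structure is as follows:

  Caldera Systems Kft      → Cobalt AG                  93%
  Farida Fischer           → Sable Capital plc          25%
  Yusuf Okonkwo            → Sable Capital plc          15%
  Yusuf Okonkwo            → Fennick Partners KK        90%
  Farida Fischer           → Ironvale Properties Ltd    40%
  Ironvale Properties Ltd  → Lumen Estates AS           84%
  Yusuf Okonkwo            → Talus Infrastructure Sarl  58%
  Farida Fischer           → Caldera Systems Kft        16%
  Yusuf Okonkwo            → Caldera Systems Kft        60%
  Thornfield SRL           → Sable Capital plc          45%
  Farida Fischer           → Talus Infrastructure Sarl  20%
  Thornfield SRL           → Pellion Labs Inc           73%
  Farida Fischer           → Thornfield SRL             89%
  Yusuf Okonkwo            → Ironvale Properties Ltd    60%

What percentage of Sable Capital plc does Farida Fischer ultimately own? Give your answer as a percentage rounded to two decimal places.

65.05%

Farida reaches Sable along 2 paths.
Via Thornfield: 89% × 45% = 40.05%.
Direct stake: 25% = 25%.
Total: 40.05% + 25% = 65.05%.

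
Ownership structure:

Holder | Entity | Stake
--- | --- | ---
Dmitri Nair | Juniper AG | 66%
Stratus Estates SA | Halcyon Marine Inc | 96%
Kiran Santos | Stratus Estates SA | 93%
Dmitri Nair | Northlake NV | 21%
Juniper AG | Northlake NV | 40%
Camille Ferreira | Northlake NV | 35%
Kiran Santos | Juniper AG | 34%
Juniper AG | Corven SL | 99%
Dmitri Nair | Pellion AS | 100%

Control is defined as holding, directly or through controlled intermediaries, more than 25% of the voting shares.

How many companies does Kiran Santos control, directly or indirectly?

5

Kiran holds 34% of Juniper, so Kiran controls Juniper.
Kiran holds 93% of Stratus, so Kiran controls Stratus.
Juniper holds 99% of Corven, so Kiran controls Corven.
Juniper holds 40% of Northlake, so Kiran controls Northlake.
Stratus holds 96% of Halcyon, so Kiran controls Halcyon.
No other company's threshold is met.
Kiran controls 5 companies.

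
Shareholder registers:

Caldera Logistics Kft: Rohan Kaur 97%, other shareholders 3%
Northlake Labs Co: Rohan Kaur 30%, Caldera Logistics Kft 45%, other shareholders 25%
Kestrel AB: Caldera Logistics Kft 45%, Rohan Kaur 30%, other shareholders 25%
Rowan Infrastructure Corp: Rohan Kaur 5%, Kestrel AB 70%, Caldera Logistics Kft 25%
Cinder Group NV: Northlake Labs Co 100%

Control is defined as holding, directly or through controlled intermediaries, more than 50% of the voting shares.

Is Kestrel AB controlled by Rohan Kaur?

Rohan holds 97% of Caldera, so Rohan controls Caldera.
Caldera and Rohan together hold 45% + 30% = 75% of Kestrel, so Rohan controls Kestrel.

Yes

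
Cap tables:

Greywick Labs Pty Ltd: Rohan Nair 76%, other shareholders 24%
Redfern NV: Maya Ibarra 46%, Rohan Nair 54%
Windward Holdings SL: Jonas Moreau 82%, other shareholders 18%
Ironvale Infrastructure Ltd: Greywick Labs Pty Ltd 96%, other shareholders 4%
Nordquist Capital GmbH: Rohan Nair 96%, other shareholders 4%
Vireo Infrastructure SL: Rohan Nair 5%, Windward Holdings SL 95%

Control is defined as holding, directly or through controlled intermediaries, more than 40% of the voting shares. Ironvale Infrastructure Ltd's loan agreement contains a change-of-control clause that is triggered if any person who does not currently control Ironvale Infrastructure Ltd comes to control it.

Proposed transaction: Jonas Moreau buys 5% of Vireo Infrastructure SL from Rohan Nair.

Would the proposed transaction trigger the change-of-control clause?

The purchase adds only to Jonas's holdings (Rohan's stake shrinks), so Jonas is the only person who could newly come to control Ironvale.
Jonas holds 82% of Windward, so Jonas controls Windward.
Windward holds 95% of Vireo, so Jonas controls Vireo.
Neither Jonas nor any entity Jonas controls holds any voting interest in Ironvale.
So before the transaction, Jonas does not control Ironvale.
After the purchase, Jonas holds 5% of Vireo directly, and Rohan's stake falls to 0%.
Windward and Jonas together hold 95% + 5% = 100% of Vireo, so Jonas controls Vireo.
After the transaction, neither Jonas nor any entity Jonas controls holds a voting interest in Ironvale, so Jonas still does not control it.
No new person acquires control, so the clause is not triggered.

No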